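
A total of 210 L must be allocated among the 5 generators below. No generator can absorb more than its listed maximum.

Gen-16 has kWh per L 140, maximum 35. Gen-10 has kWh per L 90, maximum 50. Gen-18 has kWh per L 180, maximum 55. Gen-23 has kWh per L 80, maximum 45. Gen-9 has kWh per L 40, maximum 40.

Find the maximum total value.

23900

Rank by kWh per L: Gen-18 180 > Gen-16 140 > Gen-10 90 > Gen-23 80 > Gen-9 40.
Gen-18: +55 to 55 (cap) → 155 left.
Gen-16: +35 to 35 (cap) → 120 left.
Give Gen-10 50 to hit its cap of 50 → 70 left.
Gen-23: +45 to 45 (cap) → 25 left.
Only 25 left; Gen-9 takes them to reach 25.
Total = 140×35 + 90×50 + 180×55 + 80×45 + 40×25 = 23900.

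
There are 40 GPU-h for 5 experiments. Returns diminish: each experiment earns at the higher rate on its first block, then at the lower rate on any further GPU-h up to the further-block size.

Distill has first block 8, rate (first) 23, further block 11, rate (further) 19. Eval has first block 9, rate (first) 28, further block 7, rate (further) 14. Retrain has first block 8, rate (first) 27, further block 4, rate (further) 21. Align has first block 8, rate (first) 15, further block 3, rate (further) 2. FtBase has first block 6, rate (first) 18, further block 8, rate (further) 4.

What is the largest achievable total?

945

Order all 10 blocks by rate: Eval/tier1 28 > Retrain/tier1 27 > Distill/tier1 23 > Retrain/tier2 21 > Distill/tier2 19 > FtBase/tier1 18 > Align/tier1 15 > Eval/tier2 14 > FtBase/tier2 4 > Align/tier2 2.
Fill Eval tier1 block (9 at 28) → 31 left.
Retrain tier1 at 27: fill all 8 → 23 left.
Distill tier1 at 23: fill all 8 → 15 left.
Fill Retrain tier2 block (4 at 21) → 11 left.
Fill Distill tier2 block (11 at 19) → 0 left.
Total = 28×9 + 27×8 + 23×8 + 21×4 + 19×11 = 945.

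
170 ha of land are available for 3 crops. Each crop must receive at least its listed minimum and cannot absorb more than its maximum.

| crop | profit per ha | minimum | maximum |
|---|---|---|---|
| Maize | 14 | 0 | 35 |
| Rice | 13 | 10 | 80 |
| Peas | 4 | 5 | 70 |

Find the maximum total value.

Meeting every minimum uses 0+10+5 = 15 ha, leaving 155.
Order the crops by profit per ha: Maize 14 > Rice 13 > Peas 4.
Maize takes 35 more to reach its cap of 35 — 120 left.
Rice: +70 to 80 (cap) — 50 left.
Only 50 left; Peas takes them to reach 55.
Total = 14×35 + 13×80 + 4×55 = 1750.

1750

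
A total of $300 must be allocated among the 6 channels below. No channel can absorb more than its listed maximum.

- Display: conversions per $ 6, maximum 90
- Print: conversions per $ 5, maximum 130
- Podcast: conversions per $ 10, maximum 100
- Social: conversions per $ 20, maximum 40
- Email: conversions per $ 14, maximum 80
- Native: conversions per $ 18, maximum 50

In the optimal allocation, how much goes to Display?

Order the channels by conversions per $: Social 20 > Native 18 > Email 14 > Podcast 10 > Display 6 > Print 5.
Give Social 40 to hit its cap of 40 → 260 left.
Native takes 50 to reach its cap of 50 → 210 left.
Email takes 80 to reach its cap of 80 → 130 left.
Podcast: +100 to 100 (cap) → 30 left.
Only 30 left; Display takes them to reach 30.

30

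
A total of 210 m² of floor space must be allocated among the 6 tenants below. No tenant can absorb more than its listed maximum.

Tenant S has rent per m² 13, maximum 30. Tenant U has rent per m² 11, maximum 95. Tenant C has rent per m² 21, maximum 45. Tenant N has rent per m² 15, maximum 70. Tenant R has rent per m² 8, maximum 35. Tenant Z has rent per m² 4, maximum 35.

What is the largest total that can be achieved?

Highest rent per m² first: Tenant C 21 > Tenant N 15 > Tenant S 13 > Tenant U 11 > Tenant R 8 > Tenant Z 4.
Tenant C: +45 to 45 (cap) ; 165 left.
Give Tenant N 70 to hit its cap of 70 ; 95 left.
Tenant S: +30 to 30 (cap) ; 65 left.
Only 65 left; Tenant U takes them to reach 65.
Total = 13×30 + 11×65 + 21×45 + 15×70 = 3100.

3100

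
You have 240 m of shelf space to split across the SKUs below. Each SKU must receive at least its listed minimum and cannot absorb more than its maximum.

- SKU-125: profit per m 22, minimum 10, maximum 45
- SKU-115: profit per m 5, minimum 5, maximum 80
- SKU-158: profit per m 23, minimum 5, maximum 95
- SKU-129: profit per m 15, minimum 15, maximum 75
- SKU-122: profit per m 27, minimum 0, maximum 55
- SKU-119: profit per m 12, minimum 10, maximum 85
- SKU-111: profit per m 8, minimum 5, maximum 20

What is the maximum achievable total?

Meeting every minimum uses 10+5+5+15+0+10+5 = 50 m, leaving 190.
Highest profit per m first: SKU-122 27 > SKU-158 23 > SKU-125 22 > SKU-129 15 > SKU-119 12 > SKU-111 8 > SKU-115 5.
SKU-122: +55 to 55 (cap) ; 135 left.
SKU-158: +90 to 95 (cap) ; 45 left.
SKU-125: +35 to 45 (cap) ; 10 left.
SKU-129: +10 (room for 60) → 25. Pool exhausted.
Total = 22×45 + 5×5 + 23×95 + 15×25 + 27×55 + 12×10 + 8×5 = 5220.

5220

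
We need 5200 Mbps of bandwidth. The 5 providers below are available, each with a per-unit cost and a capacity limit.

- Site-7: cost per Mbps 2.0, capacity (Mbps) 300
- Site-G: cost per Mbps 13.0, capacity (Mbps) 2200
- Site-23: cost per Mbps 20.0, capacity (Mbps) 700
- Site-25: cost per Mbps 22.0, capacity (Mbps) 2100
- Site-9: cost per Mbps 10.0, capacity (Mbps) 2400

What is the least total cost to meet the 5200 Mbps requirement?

59200

Cheapest first:
Site-7 (2.0): use full 300 — 4900 Mbps to go.
Take 2400 from Site-9 at 10.0 — need 2500 more.
Take 2200 from Site-G at 13.0 — need 300 more.
Take 300 from Site-23 at 20.0 to finish.
Site-25: unused.
Cost = 300×2.0 + 2400×10.0 + 2200×13.0 + 300×20.0 = 59200.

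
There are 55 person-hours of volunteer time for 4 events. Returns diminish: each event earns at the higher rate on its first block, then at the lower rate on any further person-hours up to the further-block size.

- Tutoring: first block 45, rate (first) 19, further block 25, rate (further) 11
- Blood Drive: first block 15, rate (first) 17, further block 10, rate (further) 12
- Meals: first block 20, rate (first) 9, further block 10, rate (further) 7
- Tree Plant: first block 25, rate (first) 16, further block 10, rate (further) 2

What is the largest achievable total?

1025

Rank every tier by rate: Tutoring/first 19 > Blood Drive/first 17 > Tree Plant/first 16 > Blood Drive/second 12 > Tutoring/second 11 > Meals/first 9 > Meals/second 7 > Tree Plant/second 2.
Tutoring first at 19: fill all 45 — 10 left.
Blood Drive/first: +10 of 15 at 17; pool empty.
Total = 19×45 + 17×10 = 1025.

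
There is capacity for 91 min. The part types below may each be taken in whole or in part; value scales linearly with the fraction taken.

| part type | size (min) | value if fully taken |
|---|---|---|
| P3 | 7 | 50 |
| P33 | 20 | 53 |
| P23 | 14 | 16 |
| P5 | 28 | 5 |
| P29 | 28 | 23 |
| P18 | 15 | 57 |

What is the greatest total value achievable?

Sort by value density: P3 50/7≈7.14, P18 57/15≈3.8, P33 53/20≈2.65, P23 16/14≈1.14, P29 23/28≈0.821, P5 5/28≈0.179.
P3: take in full, 7 min for value 50 ; 84 left.
P18: take in full, 15 min for value 57 ; 69 left.
Take all of P33 (20 min, value 53) ; 49 min left.
P23: take in full, 14 min for value 16 ; 35 left.
P29: take in full, 28 min for value 23 ; 7 left.
7 min left: a 7/28 share of P5 gives 5×7/28 = 1.25.
Total value = 200.25.

200.25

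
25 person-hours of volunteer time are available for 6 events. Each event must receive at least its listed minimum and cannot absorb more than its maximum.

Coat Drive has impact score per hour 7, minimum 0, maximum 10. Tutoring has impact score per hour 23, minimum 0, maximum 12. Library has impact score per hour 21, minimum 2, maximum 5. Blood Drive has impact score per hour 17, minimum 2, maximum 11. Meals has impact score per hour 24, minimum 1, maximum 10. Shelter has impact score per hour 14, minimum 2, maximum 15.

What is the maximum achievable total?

551

Meeting every minimum uses 0+0+2+2+1+2 = 7 person-hours, leaving 18.
Order the events by impact score per hour: Meals 24 > Tutoring 23 > Library 21 > Blood Drive 17 > Shelter 14 > Coat Drive 7.
Give Meals 9 more to hit its cap of 10 → 9 left.
Tutoring has room for 12 more but only 9 remain, so it gets 9.
Total = 23×9 + 21×2 + 17×2 + 24×10 + 14×2 = 551.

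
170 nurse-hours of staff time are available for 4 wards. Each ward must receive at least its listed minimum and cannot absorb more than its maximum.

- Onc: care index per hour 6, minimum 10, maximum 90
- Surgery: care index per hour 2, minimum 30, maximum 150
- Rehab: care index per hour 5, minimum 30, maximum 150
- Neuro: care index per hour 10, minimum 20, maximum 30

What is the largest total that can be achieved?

Meeting every minimum uses 10+30+30+20 = 90 nurse-hours, leaving 80.
Rank by care index per hour: Neuro 10 > Onc 6 > Rehab 5 > Surgery 2.
Give Neuro 10 more to hit its cap of 30 — 70 left.
Onc: +70 (room for 80) → 80. Pool exhausted.
Total = 6×80 + 2×30 + 5×30 + 10×30 = 990.

990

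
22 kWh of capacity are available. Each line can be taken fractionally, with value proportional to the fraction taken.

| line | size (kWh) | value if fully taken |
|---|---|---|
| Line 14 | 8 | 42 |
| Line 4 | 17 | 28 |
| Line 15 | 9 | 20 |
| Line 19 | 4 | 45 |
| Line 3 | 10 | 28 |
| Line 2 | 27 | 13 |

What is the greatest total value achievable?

115

Rank by value-to-size ratio: Line 19 45/4≈11.2, Line 14 42/8≈5.25, Line 3 28/10≈2.8, Line 15 20/9≈2.22, Line 4 28/17≈1.65, Line 2 13/27≈0.481.
Take all of Line 19 (4 kWh, value 45) — 18 kWh left.
All 8 kWh of Line 14 fit (value 42) — 10 remain.
Take all of Line 3 (10 kWh, value 28) — 0 kWh left.
Total value = 115.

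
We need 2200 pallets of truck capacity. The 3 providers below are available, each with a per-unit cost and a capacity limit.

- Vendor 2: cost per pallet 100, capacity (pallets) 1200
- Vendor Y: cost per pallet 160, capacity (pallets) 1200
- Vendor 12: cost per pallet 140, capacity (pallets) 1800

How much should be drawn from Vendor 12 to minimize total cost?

1000

Use providers in increasing cost order.
Vendor 2 at 100: take all 1200 pallets ; 1000 still needed.
Take 1000 from Vendor 12 at 140 to finish.
Vendor Y: unused.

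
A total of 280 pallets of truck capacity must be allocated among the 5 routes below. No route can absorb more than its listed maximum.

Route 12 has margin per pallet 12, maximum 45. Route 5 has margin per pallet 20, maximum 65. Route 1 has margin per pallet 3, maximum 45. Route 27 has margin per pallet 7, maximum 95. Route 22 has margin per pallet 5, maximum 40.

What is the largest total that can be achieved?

Highest margin per pallet first: Route 5 20 > Route 12 12 > Route 27 7 > Route 22 5 > Route 1 3.
Route 5 takes 65 to reach its cap of 65 ; 215 left.
Give Route 12 45 to hit its cap of 45 ; 170 left.
Give Route 27 95 to hit its cap of 95 ; 75 left.
Give Route 22 40 to hit its cap of 40 ; 35 left.
Route 1: +35 (room for 45) → 35. Pool exhausted.
Total = 12×45 + 20×65 + 3×35 + 7×95 + 5×40 = 2810.

2810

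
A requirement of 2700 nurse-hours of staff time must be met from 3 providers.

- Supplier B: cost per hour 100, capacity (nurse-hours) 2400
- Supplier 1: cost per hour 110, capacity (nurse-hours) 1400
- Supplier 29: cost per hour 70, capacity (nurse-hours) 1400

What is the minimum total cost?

228000

Use providers in increasing cost order.
Supplier 29 at 70: take all 1400 nurse-hours — 1300 still needed.
Take 1300 from Supplier B at 100 to finish.
Supplier 1: unused.
Cost = 1400×70 + 1300×100 = 228000.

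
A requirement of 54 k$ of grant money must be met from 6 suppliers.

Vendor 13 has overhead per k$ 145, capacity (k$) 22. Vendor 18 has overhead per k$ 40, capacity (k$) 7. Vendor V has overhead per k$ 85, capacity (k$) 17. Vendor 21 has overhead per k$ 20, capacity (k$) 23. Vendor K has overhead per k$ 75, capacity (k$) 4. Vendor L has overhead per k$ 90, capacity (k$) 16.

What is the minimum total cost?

Use suppliers in increasing cost order.
Take 23 from Vendor 21 at 20 — need 31 more.
Vendor 18 at 40: take all 7 k$ — 24 still needed.
Vendor K at 75: take all 4 k$ — 20 still needed.
Vendor V (85): use full 17 — 3 k$ to go.
Vendor L at 90: take 3 of its 16 — requirement met.
Vendor 13: unused.
Cost = 23×20 + 7×40 + 4×75 + 17×85 + 3×90 = 2755.

2755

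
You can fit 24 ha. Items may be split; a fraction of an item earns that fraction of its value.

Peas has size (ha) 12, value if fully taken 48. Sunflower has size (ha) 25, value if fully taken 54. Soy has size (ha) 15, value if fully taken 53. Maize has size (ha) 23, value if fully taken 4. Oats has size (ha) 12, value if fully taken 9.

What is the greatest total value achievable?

90.4

Rank by value-to-size ratio: Peas 48/12≈4, Soy 53/15≈3.53, Sunflower 54/25≈2.16, Oats 9/12≈0.75, Maize 4/23≈0.174.
Peas: take in full, 12 ha for value 48 ; 12 left.
Only 12 ha remain; take 12/15 of Soy for value 53×12/15 = 42.4.
Total value = 90.4.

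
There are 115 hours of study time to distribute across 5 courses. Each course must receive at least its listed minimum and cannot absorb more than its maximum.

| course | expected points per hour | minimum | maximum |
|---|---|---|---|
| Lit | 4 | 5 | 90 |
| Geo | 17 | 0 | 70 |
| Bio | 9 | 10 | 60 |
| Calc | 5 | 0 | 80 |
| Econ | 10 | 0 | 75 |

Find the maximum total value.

1600

Meeting every minimum uses 5+0+10+0+0 = 15 hours, leaving 100.
Highest expected points per hour first: Geo 17 > Econ 10 > Bio 9 > Calc 5 > Lit 4.
Give Geo 70 more to hit its cap of 70 — 30 left.
Econ: +30 (room for 75) → 30. Pool exhausted.
Total = 4×5 + 17×70 + 9×10 + 10×30 = 1600.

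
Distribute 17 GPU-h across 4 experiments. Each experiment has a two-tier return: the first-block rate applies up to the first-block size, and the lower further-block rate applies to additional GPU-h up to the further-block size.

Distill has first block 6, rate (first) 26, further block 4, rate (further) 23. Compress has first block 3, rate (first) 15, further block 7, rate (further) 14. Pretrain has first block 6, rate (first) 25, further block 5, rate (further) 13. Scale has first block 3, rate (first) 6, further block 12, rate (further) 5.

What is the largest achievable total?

Rank every tier by rate: Distill/T1 26 > Pretrain/T1 25 > Distill/T2 23 > Compress/T1 15 > Compress/T2 14 > Pretrain/T2 13 > Scale/T1 6 > Scale/T2 5.
Distill T1 at 26: fill all 6 — 11 left.
Fill Pretrain T1 block (6 at 25) — 5 left.
Fill Distill T2 block (4 at 23) — 1 left.
1 remain; put them into Compress T1 at 15.
Total = 26×6 + 25×6 + 23×4 + 15×1 = 413.

413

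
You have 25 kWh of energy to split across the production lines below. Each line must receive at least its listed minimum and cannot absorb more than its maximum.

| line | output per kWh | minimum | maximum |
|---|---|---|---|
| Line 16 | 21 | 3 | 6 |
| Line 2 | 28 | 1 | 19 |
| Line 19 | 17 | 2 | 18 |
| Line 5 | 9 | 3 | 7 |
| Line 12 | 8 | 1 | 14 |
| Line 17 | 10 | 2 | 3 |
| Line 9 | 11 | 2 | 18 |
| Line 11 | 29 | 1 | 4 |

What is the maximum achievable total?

514

Meeting every minimum uses 3+1+2+3+1+2+2+1 = 15 kWh, leaving 10.
Order the production lines by output per kWh: Line 11 29 > Line 2 28 > Line 16 21 > Line 19 17 > Line 9 11 > Line 17 10 > Line 5 9 > Line 12 8.
Line 11: +3 to 4 (cap) — 7 left.
Line 2: +7 (room for 18) → 8. Pool exhausted.
Total = 21×3 + 28×8 + 17×2 + 9×3 + 8×1 + 10×2 + 11×2 + 29×4 = 514.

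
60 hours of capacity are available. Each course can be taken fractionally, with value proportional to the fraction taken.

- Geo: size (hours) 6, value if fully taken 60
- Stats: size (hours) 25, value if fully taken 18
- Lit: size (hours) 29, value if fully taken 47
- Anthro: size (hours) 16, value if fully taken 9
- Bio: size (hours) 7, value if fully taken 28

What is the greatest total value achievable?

Rank by value-to-size ratio: Geo 60/6≈10, Bio 28/7≈4, Lit 47/29≈1.62, Stats 18/25≈0.72, Anthro 9/16≈0.562.
Take all of Geo (6 hours, value 60) — 54 hours left.
Take all of Bio (7 hours, value 28) — 47 hours left.
All 29 hours of Lit fit (value 47) — 18 remain.
Only 18 hours remain; take 18/25 of Stats for value 18×18/25 = 12.96.
Total value = 147.96.

147.96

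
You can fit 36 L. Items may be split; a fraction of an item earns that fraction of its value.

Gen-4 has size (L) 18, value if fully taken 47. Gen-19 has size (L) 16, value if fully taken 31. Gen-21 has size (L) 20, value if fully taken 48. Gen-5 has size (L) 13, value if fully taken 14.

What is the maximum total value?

90.2

Sort by value density: Gen-4 47/18≈2.61, Gen-21 48/20≈2.4, Gen-19 31/16≈1.94, Gen-5 14/13≈1.08.
Gen-4: take in full, 18 L for value 47 → 18 left.
Only 18 L remain; take 18/20 of Gen-21 for value 48×18/20 = 43.2.
Total value = 90.2.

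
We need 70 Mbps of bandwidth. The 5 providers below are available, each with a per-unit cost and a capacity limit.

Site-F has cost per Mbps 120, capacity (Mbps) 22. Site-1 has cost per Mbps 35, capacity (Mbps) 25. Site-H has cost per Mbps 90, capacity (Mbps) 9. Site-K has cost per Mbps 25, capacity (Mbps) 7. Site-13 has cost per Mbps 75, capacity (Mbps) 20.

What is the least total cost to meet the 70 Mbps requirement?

Use providers in increasing cost order.
Take 7 from Site-K at 25 — need 63 more.
Site-1 (35): use full 25 — 38 Mbps to go.
Take 20 from Site-13 at 75 — need 18 more.
Site-H (90): use full 9 — 9 Mbps to go.
Site-F at 120: take 9 of its 22 — requirement met.
Cost = 7×25 + 25×35 + 20×75 + 9×90 + 9×120 = 4440.

4440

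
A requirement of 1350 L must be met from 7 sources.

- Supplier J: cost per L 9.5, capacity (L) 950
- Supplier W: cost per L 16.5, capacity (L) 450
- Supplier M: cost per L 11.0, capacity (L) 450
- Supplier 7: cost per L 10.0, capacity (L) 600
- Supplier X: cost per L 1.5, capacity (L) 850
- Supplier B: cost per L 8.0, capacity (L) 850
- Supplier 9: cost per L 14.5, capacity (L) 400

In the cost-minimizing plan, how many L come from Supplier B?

Cheapest first:
Take 850 from Supplier X at 1.5 ; need 500 more.
Take 500 from Supplier B at 8.0 to finish.
Supplier J, Supplier 7, Supplier M, Supplier 9, Supplier W: unused.

500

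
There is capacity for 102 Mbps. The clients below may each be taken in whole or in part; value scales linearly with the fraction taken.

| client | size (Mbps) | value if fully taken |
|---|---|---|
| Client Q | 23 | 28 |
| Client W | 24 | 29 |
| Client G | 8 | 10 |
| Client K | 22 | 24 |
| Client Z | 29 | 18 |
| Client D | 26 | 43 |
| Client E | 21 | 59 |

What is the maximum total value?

169

Rank by value-to-size ratio: Client E 59/21≈2.81, Client D 43/26≈1.65, Client G 10/8≈1.25, Client Q 28/23≈1.22, Client W 29/24≈1.21, Client K 24/22≈1.09, Client Z 18/29≈0.621.
All 21 Mbps of Client E fit (value 59) ; 81 remain.
Client D: take in full, 26 Mbps for value 43 ; 55 left.
All 8 Mbps of Client G fit (value 10) ; 47 remain.
Client Q: take in full, 23 Mbps for value 28 ; 24 left.
Take all of Client W (24 Mbps, value 29) ; 0 Mbps left.
Total value = 169.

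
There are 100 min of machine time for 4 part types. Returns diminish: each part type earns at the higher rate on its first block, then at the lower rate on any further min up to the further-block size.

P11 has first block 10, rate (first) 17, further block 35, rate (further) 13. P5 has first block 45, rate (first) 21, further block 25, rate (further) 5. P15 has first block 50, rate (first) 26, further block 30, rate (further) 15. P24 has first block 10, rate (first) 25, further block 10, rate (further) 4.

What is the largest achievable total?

2390

Treat each block as its own option and order by rate: P15/T1 26 > P24/T1 25 > P5/T1 21 > P11/T1 17 > P15/T2 15 > P11/T2 13 > P5/T2 5 > P24/T2 4.
P15 T1 at 26: fill all 50 ; 50 left.
P24 T1 at 25: fill all 10 ; 40 left.
40 remain; put them into P5 T1 at 21.
Total = 26×50 + 25×10 + 21×40 = 2390.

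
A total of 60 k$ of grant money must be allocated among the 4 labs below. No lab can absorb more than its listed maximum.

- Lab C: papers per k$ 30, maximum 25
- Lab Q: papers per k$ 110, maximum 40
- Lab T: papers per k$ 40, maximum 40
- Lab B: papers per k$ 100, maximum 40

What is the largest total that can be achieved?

6400

Highest papers per k$ first: Lab Q 110 > Lab B 100 > Lab T 40 > Lab C 30.
Lab Q: +40 to 40 (cap) — 20 left.
Lab B: +20 (room for 40) → 20. Pool exhausted.
Total = 110×40 + 100×20 = 6400.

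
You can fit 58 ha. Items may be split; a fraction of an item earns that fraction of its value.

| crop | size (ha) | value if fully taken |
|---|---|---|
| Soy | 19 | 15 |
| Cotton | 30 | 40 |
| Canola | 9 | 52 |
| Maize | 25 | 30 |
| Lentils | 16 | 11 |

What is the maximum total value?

Best value per unit of size first: Canola 52/9≈5.78, Cotton 40/30≈1.33, Maize 30/25≈1.2, Soy 15/19≈0.789, Lentils 11/16≈0.688.
All 9 ha of Canola fit (value 52) → 49 remain.
All 30 ha of Cotton fit (value 40) → 19 remain.
Only 19 ha remain; take 19/25 of Maize for value 30×19/25 = 22.8.
Total value = 114.8.

114.8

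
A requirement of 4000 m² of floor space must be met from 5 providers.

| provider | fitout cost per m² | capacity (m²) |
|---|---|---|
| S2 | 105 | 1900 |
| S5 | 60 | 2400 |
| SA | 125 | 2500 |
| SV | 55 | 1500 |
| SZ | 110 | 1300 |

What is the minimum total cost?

Fill from the cheapest provider first.
Take 1500 from SV at 55 ; need 2500 more.
Take 2400 from S5 at 60 ; need 100 more.
S2 at 105: take 100 of its 1900 ; requirement met.
SZ, SA: unused.
Cost = 1500×55 + 2400×60 + 100×105 = 237000.

237000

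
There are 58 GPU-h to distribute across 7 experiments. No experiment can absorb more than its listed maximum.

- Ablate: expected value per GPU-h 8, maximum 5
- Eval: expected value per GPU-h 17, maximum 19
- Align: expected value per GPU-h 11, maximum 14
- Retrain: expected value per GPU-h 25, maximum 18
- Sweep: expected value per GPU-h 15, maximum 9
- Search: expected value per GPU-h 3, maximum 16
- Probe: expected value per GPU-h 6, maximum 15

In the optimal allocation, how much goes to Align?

Highest expected value per GPU-h first: Retrain 25 > Eval 17 > Sweep 15 > Align 11 > Ablate 8 > Probe 6 > Search 3.
Retrain takes 18 to reach its cap of 18 ; 40 left.
Give Eval 19 to hit its cap of 19 ; 21 left.
Sweep: +9 to 9 (cap) ; 12 left.
Align has room for 14 but only 12 remain, so it gets 12.

12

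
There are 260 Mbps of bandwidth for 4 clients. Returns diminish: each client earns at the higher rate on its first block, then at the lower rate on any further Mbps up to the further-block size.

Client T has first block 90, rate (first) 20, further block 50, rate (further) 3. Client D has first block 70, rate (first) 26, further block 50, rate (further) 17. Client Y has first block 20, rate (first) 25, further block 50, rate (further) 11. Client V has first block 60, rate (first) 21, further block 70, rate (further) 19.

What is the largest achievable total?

Rank every tier by rate: Client D/T1 26 > Client Y/T1 25 > Client V/T1 21 > Client T/T1 20 > Client V/T2 19 > Client D/T2 17 > Client Y/T2 11 > Client T/T2 3.
Client D T1 at 26: fill all 70 → 190 left.
Client Y T1 at 25: fill all 20 → 170 left.
Client V/T1 (21): +60 → 110 left.
Client T T1 at 20: fill all 90 → 20 left.
Client V T2 at 19: only 20 left, fill 20.
Total = 26×70 + 25×20 + 21×60 + 20×90 + 19×20 = 5760.

5760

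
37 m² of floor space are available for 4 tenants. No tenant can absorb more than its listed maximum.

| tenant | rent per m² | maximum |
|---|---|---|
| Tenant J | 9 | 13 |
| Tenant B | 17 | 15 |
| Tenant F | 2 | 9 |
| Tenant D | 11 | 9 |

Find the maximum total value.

Highest rent per m² first: Tenant B 17 > Tenant D 11 > Tenant J 9 > Tenant F 2.
Tenant B takes 15 to reach its cap of 15 — 22 left.
Give Tenant D 9 to hit its cap of 9 — 13 left.
Tenant J: +13 to 13 (cap) — 0 left.
Total = 9×13 + 17×15 + 11×9 = 471.

471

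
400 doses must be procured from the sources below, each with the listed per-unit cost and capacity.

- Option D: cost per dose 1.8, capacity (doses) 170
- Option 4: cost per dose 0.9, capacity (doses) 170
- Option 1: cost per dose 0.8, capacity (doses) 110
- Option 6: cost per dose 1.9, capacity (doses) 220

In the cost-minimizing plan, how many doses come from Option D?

120

Cheapest first:
Take 110 from Option 1 at 0.8 ; need 290 more.
Take 170 from Option 4 at 0.9 ; need 120 more.
Option D at 1.8: take 120 of its 170 ; requirement met.
Option 6: unused.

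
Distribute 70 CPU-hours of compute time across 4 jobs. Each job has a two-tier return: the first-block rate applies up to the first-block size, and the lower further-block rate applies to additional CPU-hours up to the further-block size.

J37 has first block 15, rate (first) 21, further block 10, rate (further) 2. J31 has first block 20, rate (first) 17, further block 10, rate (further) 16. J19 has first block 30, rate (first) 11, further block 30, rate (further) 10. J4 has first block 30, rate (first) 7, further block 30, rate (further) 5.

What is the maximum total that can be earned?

Order all 8 blocks by rate: J37/T1 21 > J31/T1 17 > J31/T2 16 > J19/T1 11 > J19/T2 10 > J4/T1 7 > J4/T2 5 > J37/T2 2.
Fill J37 T1 block (15 at 21) ; 55 left.
J31/T1 (17): +20 ; 35 left.
J31/T2 (16): +10 ; 25 left.
25 remain; put them into J19 T1 at 11.
Total = 21×15 + 17×20 + 16×10 + 11×25 = 1090.

1090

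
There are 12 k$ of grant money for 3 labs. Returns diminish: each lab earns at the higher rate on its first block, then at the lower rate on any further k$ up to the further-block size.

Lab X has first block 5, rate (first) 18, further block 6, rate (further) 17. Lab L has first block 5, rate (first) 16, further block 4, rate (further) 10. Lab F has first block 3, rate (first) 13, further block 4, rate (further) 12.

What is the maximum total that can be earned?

208

Order all 6 blocks by rate: Lab X/first 18 > Lab X/second 17 > Lab L/first 16 > Lab F/first 13 > Lab F/second 12 > Lab L/second 10.
Fill Lab X first block (5 at 18) → 7 left.
Lab X second at 17: fill all 6 → 1 left.
1 remain; put them into Lab L first at 16.
Total = 18×5 + 17×6 + 16×1 = 208.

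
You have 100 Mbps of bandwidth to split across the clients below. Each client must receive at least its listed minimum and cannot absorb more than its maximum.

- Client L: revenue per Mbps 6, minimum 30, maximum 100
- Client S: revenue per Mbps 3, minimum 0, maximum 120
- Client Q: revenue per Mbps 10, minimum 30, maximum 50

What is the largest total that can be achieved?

Meeting every minimum uses 30+0+30 = 60 Mbps, leaving 40.
Order the clients by revenue per Mbps: Client Q 10 > Client L 6 > Client S 3.
Give Client Q 20 more to hit its cap of 50 → 20 left.
Client L has room for 70 more but only 20 remain, so it gets 50.
Total = 6×50 + 10×50 = 800.

800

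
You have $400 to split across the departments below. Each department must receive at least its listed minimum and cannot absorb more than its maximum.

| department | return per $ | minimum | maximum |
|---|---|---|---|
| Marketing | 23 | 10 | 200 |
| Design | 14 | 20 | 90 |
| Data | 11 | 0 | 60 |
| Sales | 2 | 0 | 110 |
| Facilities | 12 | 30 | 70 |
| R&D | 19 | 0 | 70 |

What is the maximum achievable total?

Meeting every minimum uses 10+20+0+0+30+0 = 60 $, leaving 340.
Order the departments by return per $: Marketing 23 > R&D 19 > Design 14 > Facilities 12 > Data 11 > Sales 2.
Marketing takes 190 more to reach its cap of 200 ; 150 left.
R&D takes 70 more to reach its cap of 70 ; 80 left.
Design takes 70 more to reach its cap of 90 ; 10 left.
Facilities: +10 (room for 40) → 40. Pool exhausted.
Total = 23×200 + 14×90 + 12×40 + 19×70 = 7670.

7670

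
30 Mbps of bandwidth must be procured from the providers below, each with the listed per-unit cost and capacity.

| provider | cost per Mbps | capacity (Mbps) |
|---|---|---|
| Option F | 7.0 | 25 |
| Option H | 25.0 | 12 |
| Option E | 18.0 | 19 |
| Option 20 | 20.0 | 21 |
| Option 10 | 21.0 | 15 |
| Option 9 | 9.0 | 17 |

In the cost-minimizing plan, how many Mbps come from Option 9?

5

Cheapest first:
Option F at 7.0: take all 25 Mbps → 5 still needed.
Take 5 from Option 9 at 9.0 to finish.
Option E, Option 20, Option 10, Option H: unused.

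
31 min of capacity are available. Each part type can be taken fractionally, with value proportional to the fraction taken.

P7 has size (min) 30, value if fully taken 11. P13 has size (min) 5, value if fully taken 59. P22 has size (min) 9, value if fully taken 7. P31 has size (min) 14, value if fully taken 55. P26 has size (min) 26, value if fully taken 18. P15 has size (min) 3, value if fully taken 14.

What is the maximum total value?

135

Best value per unit of size first: P13 59/5≈11.8, P15 14/3≈4.67, P31 55/14≈3.93, P22 7/9≈0.778, P26 18/26≈0.692, P7 11/30≈0.367.
All 5 min of P13 fit (value 59) → 26 remain.
P15: take in full, 3 min for value 14 → 23 left.
Take all of P31 (14 min, value 55) → 9 min left.
All 9 min of P22 fit (value 7) → 0 remain.
Total value = 135.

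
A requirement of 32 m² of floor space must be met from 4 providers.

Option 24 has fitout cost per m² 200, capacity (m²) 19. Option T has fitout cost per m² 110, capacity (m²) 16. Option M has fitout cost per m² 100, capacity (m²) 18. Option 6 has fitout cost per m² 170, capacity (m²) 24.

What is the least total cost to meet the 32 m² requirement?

3340

Cheapest first:
Option M (100): use full 18 → 14 m² to go.
Take 14 from Option T at 110 to finish.
Option 6, Option 24: unused.
Cost = 18×100 + 14×110 = 3340.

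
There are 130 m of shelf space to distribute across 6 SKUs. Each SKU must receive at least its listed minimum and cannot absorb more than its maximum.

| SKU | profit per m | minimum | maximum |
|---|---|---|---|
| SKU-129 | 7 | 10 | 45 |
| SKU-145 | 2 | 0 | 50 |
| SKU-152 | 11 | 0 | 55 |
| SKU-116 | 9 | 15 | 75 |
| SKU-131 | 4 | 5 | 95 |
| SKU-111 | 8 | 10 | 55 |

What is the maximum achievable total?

Meeting every minimum uses 10+0+0+15+5+10 = 40 m, leaving 90.
Highest profit per m first: SKU-152 11 > SKU-116 9 > SKU-111 8 > SKU-129 7 > SKU-131 4 > SKU-145 2.
Give SKU-152 55 more to hit its cap of 55 ; 35 left.
SKU-116 has room for 60 more but only 35 remain, so it gets 50.
Total = 7×10 + 11×55 + 9×50 + 4×5 + 8×10 = 1225.

1225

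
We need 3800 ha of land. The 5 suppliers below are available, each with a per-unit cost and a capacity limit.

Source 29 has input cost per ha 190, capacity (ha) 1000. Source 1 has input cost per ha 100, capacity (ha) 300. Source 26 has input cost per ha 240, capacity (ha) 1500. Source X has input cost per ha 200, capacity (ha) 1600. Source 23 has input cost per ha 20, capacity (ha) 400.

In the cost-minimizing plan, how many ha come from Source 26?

Fill from the cheapest supplier first.
Take 400 from Source 23 at 20 → need 3400 more.
Take 300 from Source 1 at 100 → need 3100 more.
Source 29 (190): use full 1000 → 2100 ha to go.
Take 1600 from Source X at 200 → need 500 more.
Source 26 at 240: take 500 of its 1500 → requirement met.

500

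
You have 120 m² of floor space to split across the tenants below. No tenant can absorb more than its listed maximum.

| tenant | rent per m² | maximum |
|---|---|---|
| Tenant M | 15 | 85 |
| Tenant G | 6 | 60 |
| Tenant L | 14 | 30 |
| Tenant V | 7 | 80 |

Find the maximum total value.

Highest rent per m² first: Tenant M 15 > Tenant L 14 > Tenant V 7 > Tenant G 6.
Tenant M: +85 to 85 (cap) → 35 left.
Tenant L takes 30 to reach its cap of 30 → 5 left.
Tenant V: +5 (room for 80) → 5. Pool exhausted.
Total = 15×85 + 14×30 + 7×5 = 1730.

1730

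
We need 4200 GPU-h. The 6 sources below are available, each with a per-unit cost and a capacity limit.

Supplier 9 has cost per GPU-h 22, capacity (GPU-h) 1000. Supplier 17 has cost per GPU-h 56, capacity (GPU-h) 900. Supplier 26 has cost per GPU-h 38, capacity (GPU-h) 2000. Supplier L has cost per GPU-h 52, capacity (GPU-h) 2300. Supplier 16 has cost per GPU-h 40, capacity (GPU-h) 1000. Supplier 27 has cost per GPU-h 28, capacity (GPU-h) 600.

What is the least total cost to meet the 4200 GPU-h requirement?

138800

Fill from the cheapest source first.
Supplier 9 (22): use full 1000 — 3200 GPU-h to go.
Take 600 from Supplier 27 at 28 — need 2600 more.
Supplier 26 (38): use full 2000 — 600 GPU-h to go.
Take 600 from Supplier 16 at 40 to finish.
Supplier L, Supplier 17: unused.
Cost = 1000×22 + 600×28 + 2000×38 + 600×40 = 138800.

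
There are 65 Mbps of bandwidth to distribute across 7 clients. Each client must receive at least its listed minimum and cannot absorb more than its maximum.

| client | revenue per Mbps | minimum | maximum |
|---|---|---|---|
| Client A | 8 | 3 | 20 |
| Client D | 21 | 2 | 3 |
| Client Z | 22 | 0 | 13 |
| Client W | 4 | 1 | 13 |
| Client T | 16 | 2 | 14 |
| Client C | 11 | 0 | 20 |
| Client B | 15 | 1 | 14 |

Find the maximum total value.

998

Meeting every minimum uses 3+2+0+1+2+0+1 = 9 Mbps, leaving 56.
Rank by revenue per Mbps: Client Z 22 > Client D 21 > Client T 16 > Client B 15 > Client C 11 > Client A 8 > Client W 4.
Client Z takes 13 more to reach its cap of 13 ; 43 left.
Client D takes 1 more to reach its cap of 3 ; 42 left.
Client T takes 12 more to reach its cap of 14 ; 30 left.
Give Client B 13 more to hit its cap of 14 ; 17 left.
Client C has room for 20 more but only 17 remain, so it gets 17.
Total = 8×3 + 21×3 + 22×13 + 4×1 + 16×14 + 11×17 + 15×14 = 998.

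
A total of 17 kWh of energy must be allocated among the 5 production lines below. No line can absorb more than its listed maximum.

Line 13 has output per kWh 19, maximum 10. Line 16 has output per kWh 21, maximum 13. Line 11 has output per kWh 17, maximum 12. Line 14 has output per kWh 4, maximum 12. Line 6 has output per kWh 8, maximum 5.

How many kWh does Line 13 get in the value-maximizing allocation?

4

Rank by output per kWh: Line 16 21 > Line 13 19 > Line 11 17 > Line 6 8 > Line 14 4.
Give Line 16 13 to hit its cap of 13 — 4 left.
Line 13 has room for 10 but only 4 remain, so it gets 4.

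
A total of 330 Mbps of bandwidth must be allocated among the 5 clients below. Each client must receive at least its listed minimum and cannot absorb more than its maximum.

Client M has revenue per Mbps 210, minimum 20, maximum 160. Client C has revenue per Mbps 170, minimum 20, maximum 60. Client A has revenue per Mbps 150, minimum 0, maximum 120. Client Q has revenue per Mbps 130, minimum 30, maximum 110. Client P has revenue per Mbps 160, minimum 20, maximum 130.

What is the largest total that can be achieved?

60500

Meeting every minimum uses 20+20+0+30+20 = 90 Mbps, leaving 240.
Rank by revenue per Mbps: Client M 210 > Client C 170 > Client P 160 > Client A 150 > Client Q 130.
Client M takes 140 more to reach its cap of 160 ; 100 left.
Client C takes 40 more to reach its cap of 60 ; 60 left.
Client P has room for 110 more but only 60 remain, so it gets 80.
Total = 210×160 + 170×60 + 130×30 + 160×80 = 60500.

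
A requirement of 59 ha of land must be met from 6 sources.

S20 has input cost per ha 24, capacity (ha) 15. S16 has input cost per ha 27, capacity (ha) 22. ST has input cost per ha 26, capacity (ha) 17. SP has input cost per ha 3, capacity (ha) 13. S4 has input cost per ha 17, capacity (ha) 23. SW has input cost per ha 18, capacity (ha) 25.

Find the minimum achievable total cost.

Use sources in increasing cost order.
SP (3): use full 13 ; 46 ha to go.
S4 (17): use full 23 ; 23 ha to go.
SW (18): take the remaining 23 ; done.
S20, ST, S16: unused.
Cost = 13×3 + 23×17 + 23×18 = 844.

844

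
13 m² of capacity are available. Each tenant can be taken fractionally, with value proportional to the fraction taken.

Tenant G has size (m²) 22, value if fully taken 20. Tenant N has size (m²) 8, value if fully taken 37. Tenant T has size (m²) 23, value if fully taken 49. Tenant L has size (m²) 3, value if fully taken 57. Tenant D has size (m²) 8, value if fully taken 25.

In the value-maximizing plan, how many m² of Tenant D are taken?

Sort by value density: Tenant L 57/3≈19, Tenant N 37/8≈4.62, Tenant D 25/8≈3.12, Tenant T 49/23≈2.13, Tenant G 20/22≈0.909.
All 3 m² of Tenant L fit (value 57) ; 10 remain.
Take all of Tenant N (8 m², value 37) ; 2 m² left.
Only 2 m² remain; take 2/8 of Tenant D for value 25×2/8 = 6.25.

2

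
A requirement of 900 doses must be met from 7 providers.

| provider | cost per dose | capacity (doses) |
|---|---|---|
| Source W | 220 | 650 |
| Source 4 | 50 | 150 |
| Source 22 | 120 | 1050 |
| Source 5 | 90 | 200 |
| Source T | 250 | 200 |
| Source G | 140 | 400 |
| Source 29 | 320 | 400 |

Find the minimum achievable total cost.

Fill from the cheapest provider first.
Source 4 at 50: take all 150 doses ; 750 still needed.
Source 5 (90): use full 200 ; 550 doses to go.
Take 550 from Source 22 at 120 to finish.
Source G, Source W, Source T, Source 29: unused.
Cost = 150×50 + 200×90 + 550×120 = 91500.

91500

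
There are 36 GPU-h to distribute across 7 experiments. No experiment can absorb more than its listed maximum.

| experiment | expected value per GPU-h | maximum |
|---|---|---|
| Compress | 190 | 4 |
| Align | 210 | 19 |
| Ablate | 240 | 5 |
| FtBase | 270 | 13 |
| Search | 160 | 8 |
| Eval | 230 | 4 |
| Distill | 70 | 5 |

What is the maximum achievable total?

Rank by expected value per GPU-h: FtBase 270 > Ablate 240 > Eval 230 > Align 210 > Compress 190 > Search 160 > Distill 70.
Give FtBase 13 to hit its cap of 13 — 23 left.
Ablate: +5 to 5 (cap) — 18 left.
Give Eval 4 to hit its cap of 4 — 14 left.
Align has room for 19 but only 14 remain, so it gets 14.
Total = 210×14 + 240×5 + 270×13 + 230×4 = 8570.

8570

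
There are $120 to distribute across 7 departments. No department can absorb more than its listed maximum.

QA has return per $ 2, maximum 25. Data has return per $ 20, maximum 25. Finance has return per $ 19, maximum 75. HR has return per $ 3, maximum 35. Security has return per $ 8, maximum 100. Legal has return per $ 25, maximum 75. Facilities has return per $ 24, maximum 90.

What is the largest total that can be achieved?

Highest return per $ first: Legal 25 > Facilities 24 > Data 20 > Finance 19 > Security 8 > HR 3 > QA 2.
Legal takes 75 to reach its cap of 75 ; 45 left.
Facilities: +45 (room for 90) → 45. Pool exhausted.
Total = 25×75 + 24×45 = 2955.

2955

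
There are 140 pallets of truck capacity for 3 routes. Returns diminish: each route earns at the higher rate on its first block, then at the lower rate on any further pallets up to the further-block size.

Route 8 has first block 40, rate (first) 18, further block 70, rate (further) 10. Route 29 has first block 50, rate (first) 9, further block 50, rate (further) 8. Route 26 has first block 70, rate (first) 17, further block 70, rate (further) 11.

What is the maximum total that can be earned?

Order all 6 blocks by rate: Route 8/first 18 > Route 26/first 17 > Route 26/second 11 > Route 8/second 10 > Route 29/first 9 > Route 29/second 8.
Fill Route 8 first block (40 at 18) → 100 left.
Fill Route 26 first block (70 at 17) → 30 left.
Route 26 second at 11: only 30 left, fill 30.
Total = 18×40 + 17×70 + 11×30 = 2240.

2240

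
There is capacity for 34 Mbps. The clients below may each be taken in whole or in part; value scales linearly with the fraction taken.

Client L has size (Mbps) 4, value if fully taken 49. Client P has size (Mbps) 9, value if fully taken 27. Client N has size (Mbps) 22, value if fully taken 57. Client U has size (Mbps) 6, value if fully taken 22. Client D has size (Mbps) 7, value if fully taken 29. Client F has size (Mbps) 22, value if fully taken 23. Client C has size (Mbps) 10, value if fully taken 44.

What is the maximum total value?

Sort by value density: Client L 49/4≈12.2, Client C 44/10≈4.4, Client D 29/7≈4.14, Client U 22/6≈3.67, Client P 27/9≈3, Client N 57/22≈2.59, Client F 23/22≈1.05.
All 4 Mbps of Client L fit (value 49) ; 30 remain.
Client C: take in full, 10 Mbps for value 44 ; 20 left.
Client D: take in full, 7 Mbps for value 29 ; 13 left.
All 6 Mbps of Client U fit (value 22) ; 7 remain.
Only 7 Mbps remain; take 7/9 of Client P for value 27×7/9 = 21.
Total value = 165.

165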